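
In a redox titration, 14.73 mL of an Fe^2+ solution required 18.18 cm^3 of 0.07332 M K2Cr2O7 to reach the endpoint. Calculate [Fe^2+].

0.543 M

n(K2Cr2O7) = 0.07332 x 0.01818 = 0.001333 mol.
From the balanced equation, 1 mol K2Cr2O7 reacts with 6 mol Fe^2+, so n(Fe^2+) = 0.001333 x 6/1 = 0.007998 mol.
[Fe^2+] = 0.007998 / 0.01473 L = 0.543 M.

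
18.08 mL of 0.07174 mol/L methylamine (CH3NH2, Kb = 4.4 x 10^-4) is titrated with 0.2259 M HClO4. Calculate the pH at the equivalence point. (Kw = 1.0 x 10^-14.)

n(CH3NH2) = 0.07174 x 0.01808 = 0.001297 mol; V(HClO4) at equivalence = 0.001297/0.2259 = 0.005742 L.
At equivalence the base is fully converted to CH3NH3+; total volume = 0.02382 L, so [CH3NH3+] = 0.001297/0.02382 = 0.05445 M.
Ka(CH3NH3+) = Kw/Kb = 1.0e-14 / 4.4 x 10^-4 = 2.27e-11.
[H^+] = sqrt(Ka x [CH3NH3+]) = sqrt(2.27e-11 x 0.05445) = 1.11e-6 M.
pH = -log(1.11e-6) = 5.95.

5.95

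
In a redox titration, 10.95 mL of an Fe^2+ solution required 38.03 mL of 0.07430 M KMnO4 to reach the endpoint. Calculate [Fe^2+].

n(KMnO4) = 0.07430 x 0.03803 = 0.002826 mol.
From the balanced equation, 1 mol KMnO4 reacts with 5 mol Fe^2+, so n(Fe^2+) = 0.002826 x 5/1 = 0.01413 mol.
[Fe^2+] = 0.01413 / 0.01095 L = 1.29 M.

1.29 M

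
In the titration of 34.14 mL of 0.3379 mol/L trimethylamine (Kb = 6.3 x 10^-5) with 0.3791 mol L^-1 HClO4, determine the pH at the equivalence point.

n((CH3)3N) = 0.3379 x 0.03414 = 0.01154 mol; V(HClO4) at equivalence = 0.01154/0.3791 = 0.03043 L.
At equivalence the base is fully converted to (CH3)3NH+; total volume = 0.06457 L, so [(CH3)3NH+] = 0.01154/0.06457 = 0.1787 M.
Ka((CH3)3NH+) = Kw/Kb = 1.0e-14 / 6.3 x 10^-5 = 1.59e-10.
[H^+] = sqrt(Ka x [(CH3)3NH+]) = sqrt(1.59e-10 x 0.1787) = 5.33e-6 M.
pH = -log(5.33e-6) = 5.27.

5.27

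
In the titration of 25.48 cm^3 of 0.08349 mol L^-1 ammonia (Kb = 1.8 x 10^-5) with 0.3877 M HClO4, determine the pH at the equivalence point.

5.21

n(NH3) = 0.08349 x 0.02548 = 0.002127 mol; V(HClO4) at equivalence = 0.002127/0.3877 = 0.005487 L.
At equivalence the base is fully converted to NH4+; total volume = 0.03097 L, so [NH4+] = 0.002127/0.03097 = 0.06870 M.
Ka(NH4+) = Kw/Kb = 1.0e-14 / 1.8 x 10^-5 = 5.56e-10.
[H^+] = sqrt(Ka x [NH4+]) = sqrt(5.56e-10 x 0.06870) = 6.18e-6 M.
pH = -log(6.18e-6) = 5.21.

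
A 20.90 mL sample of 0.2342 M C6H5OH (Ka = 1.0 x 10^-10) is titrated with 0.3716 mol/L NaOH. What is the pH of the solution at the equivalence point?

11.58

n(C6H5OH) = 0.2342 x 0.02090 = 0.004895 mol; V(NaOH) at equivalence = 0.004895/0.3716 = 0.01317 L.
At equivalence all the acid is converted to C6H5O-; total volume = 0.02090 + 0.01317 = 0.03407 L, so [C6H5O-] = 0.004895/0.03407 = 0.1437 M.
Kb = Kw/Ka = 1.0e-14 / 1.0 x 10^-10 = 0.000100.
[OH^-] = sqrt(Kb x [C6H5O-]) = sqrt(0.000100 x 0.1437) = 0.00379 M.
pOH = 2.42, so pH = 14.00 - 2.42 = 11.58.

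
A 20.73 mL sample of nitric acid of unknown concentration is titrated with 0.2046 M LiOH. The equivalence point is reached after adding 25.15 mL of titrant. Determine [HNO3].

0.248 M

n(LiOH) delivered = 0.2046 x 0.02515 = 0.005146 mol.
For a 1:1 reaction, n(HNO3) = 0.005146 mol.
[HNO3] = 0.005146 mol / 0.02073 L = 0.248 M.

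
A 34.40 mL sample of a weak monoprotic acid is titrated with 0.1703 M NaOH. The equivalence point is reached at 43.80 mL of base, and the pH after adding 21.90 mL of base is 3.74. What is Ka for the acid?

21.90 mL is half of the equivalence volume, so this is the half-equivalence point where [HA] = [A^-].
At half-equivalence pH = pKa, so pKa = 3.74.
Ka = 10^(-3.74) = 1.8 x 10^-4.

1.8 x 10^-4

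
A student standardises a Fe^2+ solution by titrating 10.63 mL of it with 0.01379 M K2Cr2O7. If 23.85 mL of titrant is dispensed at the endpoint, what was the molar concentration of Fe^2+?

n(K2Cr2O7) = 0.01379 x 0.02385 = 0.0003289 mol.
From the balanced equation, 1 mol K2Cr2O7 reacts with 6 mol Fe^2+, so n(Fe^2+) = 0.0003289 x 6/1 = 0.001973 mol.
[Fe^2+] = 0.001973 / 0.01063 L = 0.186 M.

0.186 M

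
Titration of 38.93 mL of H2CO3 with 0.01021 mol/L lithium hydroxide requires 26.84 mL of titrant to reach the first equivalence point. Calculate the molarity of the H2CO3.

n(LiOH) = 0.01021 x 0.02684 = 0.0002740 mol.
At the first equivalence point, 1 mol OH^- react per mol H2CO3, so n(H2CO3) = 0.0002740 / 1 = 0.0002740 mol.
[H2CO3] = 0.0002740 / 0.03893 L = 0.00704 M.

0.00704 M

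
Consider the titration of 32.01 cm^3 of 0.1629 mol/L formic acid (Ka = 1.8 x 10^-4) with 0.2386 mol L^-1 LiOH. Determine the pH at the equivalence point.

n(HCOOH) = 0.1629 x 0.03201 = 0.005214 mol; V(LiOH) at equivalence = 0.005214/0.2386 = 0.02185 L.
At equivalence all the acid is converted to HCOO-; total volume = 0.03201 + 0.02185 = 0.05386 L, so [HCOO-] = 0.005214/0.05386 = 0.09681 M.
Kb = Kw/Ka = 1.0e-14 / 1.8 x 10^-4 = 5.56e-11.
[OH^-] = sqrt(Kb x [HCOO-]) = sqrt(5.56e-11 x 0.09681) = 2.32e-6 M.
pOH = 5.63, so pH = 14.00 - 5.63 = 8.37.

8.37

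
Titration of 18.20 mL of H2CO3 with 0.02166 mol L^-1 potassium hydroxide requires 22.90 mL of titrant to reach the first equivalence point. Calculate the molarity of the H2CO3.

n(KOH) = 0.02166 x 0.02290 = 0.0004960 mol.
At the first equivalence point, 1 mol OH^- react per mol H2CO3, so n(H2CO3) = 0.0004960 / 1 = 0.0004960 mol.
[H2CO3] = 0.0004960 / 0.01820 L = 0.0273 M.

0.0273 M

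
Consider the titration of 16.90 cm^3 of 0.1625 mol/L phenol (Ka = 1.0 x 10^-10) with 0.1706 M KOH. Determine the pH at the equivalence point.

n(C6H5OH) = 0.1625 x 0.01690 = 0.002746 mol; V(KOH) at equivalence = 0.002746/0.1706 = 0.01610 L.
At equivalence all the acid is converted to C6H5O-; total volume = 0.01690 + 0.01610 = 0.03300 L, so [C6H5O-] = 0.002746/0.03300 = 0.08323 M.
Kb = Kw/Ka = 1.0e-14 / 1.0 x 10^-10 = 0.000100.
[OH^-] = sqrt(Kb x [C6H5O-]) = sqrt(0.000100 x 0.08323) = 0.00288 M.
pOH = 2.54, so pH = 14.00 - 2.54 = 11.46.

11.46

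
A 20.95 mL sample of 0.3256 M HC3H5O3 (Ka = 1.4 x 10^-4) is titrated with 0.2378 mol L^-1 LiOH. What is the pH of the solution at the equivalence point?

8.50

n(HC3H5O3) = 0.3256 x 0.02095 = 0.006821 mol; V(LiOH) at equivalence = 0.006821/0.2378 = 0.02869 L.
At equivalence all the acid is converted to C3H5O3-; total volume = 0.02095 + 0.02869 = 0.04964 L, so [C3H5O3-] = 0.006821/0.04964 = 0.1374 M.
Kb = Kw/Ka = 1.0e-14 / 1.4 x 10^-4 = 7.14e-11.
[OH^-] = sqrt(Kb x [C3H5O3-]) = sqrt(7.14e-11 x 0.1374) = 3.13e-6 M.
pOH = 5.50, so pH = 14.00 - 5.50 = 8.50.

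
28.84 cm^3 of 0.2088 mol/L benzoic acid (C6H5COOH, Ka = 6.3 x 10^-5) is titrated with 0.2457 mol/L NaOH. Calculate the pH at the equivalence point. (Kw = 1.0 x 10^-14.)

n(C6H5COOH) = 0.2088 x 0.02884 = 0.006022 mol; V(NaOH) at equivalence = 0.006022/0.2457 = 0.02451 L.
At equivalence all the acid is converted to C6H5COO-; total volume = 0.02884 + 0.02451 = 0.05335 L, so [C6H5COO-] = 0.006022/0.05335 = 0.1129 M.
Kb = Kw/Ka = 1.0e-14 / 6.3 x 10^-5 = 1.59e-10.
[OH^-] = sqrt(Kb x [C6H5COO-]) = sqrt(1.59e-10 x 0.1129) = 4.23e-6 M.
pOH = 5.37, so pH = 14.00 - 5.37 = 8.63.

8.63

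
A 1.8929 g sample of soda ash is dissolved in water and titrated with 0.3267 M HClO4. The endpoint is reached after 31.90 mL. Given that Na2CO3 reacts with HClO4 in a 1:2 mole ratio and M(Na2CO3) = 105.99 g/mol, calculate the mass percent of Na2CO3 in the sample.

29.2%

n(HClO4) = 0.3267 x 0.03190 = 0.01042 mol.
n(Na2CO3) = 0.01042 / 2 = 0.005211 mol.
mass of Na2CO3 = 0.005211 x 105.99 = 0.5523 g.
% purity = 0.5523 / 1.8929 x 100 = 29.2%.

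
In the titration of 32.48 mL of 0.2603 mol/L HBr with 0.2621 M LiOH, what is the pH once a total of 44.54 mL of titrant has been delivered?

12.62

n(acid) = 0.2603 x 0.03248 = 0.008455 mol; n(LiOH) added = 0.2621 x 0.04454 = 0.01167 mol.
Base is in excess by 0.01167 - 0.008455 = 0.003219 mol in a total volume of 0.07702 L.
[OH^-] = 0.003219/0.07702 = 0.04180 M, so pOH = 1.38 and pH = 14.00 - 1.38 = 12.62.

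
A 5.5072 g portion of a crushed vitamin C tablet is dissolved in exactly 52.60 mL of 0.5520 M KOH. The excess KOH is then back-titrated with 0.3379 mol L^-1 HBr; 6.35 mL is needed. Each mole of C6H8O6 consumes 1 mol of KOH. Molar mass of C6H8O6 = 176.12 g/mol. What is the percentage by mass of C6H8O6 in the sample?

Total n(KOH) added = 0.5520 x 0.05260 = 0.02904 mol.
n(HBr) used = 0.3379 x 0.006350 = 0.002146 mol, which equals the excess n(KOH).
So n(KOH) consumed by the sample = 0.02904 - 0.002146 = 0.02689 mol.
n(C6H8O6) = 0.02689 / 1 = 0.02689 mol.
mass C6H8O6 = 0.02689 x 176.12 = 4.736 g, so %C6H8O6 = 4.736/5.5072 x 100 = 86.0%.

86.0%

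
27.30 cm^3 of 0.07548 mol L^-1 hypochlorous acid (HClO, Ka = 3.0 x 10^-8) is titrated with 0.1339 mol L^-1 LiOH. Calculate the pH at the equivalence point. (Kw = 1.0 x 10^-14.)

10.10

n(HClO) = 0.07548 x 0.02730 = 0.002061 mol; V(LiOH) at equivalence = 0.002061/0.1339 = 0.01539 L.
At equivalence all the acid is converted to ClO-; total volume = 0.02730 + 0.01539 = 0.04269 L, so [ClO-] = 0.002061/0.04269 = 0.04827 M.
Kb = Kw/Ka = 1.0e-14 / 3.0 x 10^-8 = 3.33e-7.
[OH^-] = sqrt(Kb x [ClO-]) = sqrt(3.33e-7 x 0.04827) = 0.000127 M.
pOH = 3.90, so pH = 14.00 - 3.90 = 10.10.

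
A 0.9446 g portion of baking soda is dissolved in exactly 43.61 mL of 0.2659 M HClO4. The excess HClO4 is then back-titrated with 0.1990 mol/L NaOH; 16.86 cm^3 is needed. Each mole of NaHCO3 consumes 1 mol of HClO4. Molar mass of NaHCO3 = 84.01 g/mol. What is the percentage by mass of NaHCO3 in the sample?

73.3%

Total n(HClO4) added = 0.2659 x 0.04361 = 0.01160 mol.
n(NaOH) used = 0.1990 x 0.01686 = 0.003355 mol, which equals the excess n(HClO4).
So n(HClO4) consumed by the sample = 0.01160 - 0.003355 = 0.008241 mol.
n(NaHCO3) = 0.008241 / 1 = 0.008241 mol.
mass NaHCO3 = 0.008241 x 84.01 = 0.6923 g, so %NaHCO3 = 0.6923/0.9446 x 100 = 73.3%.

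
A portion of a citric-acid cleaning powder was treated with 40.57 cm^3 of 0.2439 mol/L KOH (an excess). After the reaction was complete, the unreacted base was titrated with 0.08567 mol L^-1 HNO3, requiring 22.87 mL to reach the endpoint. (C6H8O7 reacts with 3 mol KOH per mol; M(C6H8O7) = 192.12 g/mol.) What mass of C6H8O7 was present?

0.508 g

Total n(KOH) added = 0.2439 x 0.04057 = 0.009895 mol.
n(HNO3) used = 0.08567 x 0.02287 = 0.001959 mol, which equals the excess n(KOH).
So n(KOH) consumed by the sample = 0.009895 - 0.001959 = 0.007936 mol.
n(C6H8O7) = 0.007936 / 3 = 0.002645 mol.
mass = 0.002645 mol x 192.12 g/mol = 0.508 g.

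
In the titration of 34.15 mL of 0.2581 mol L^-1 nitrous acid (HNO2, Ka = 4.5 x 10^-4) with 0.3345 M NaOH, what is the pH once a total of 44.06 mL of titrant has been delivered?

n(acid) = 0.2581 x 0.03415 = 0.008814 mol; n(NaOH) added = 0.3345 x 0.04406 = 0.01474 mol.
Base is in excess by 0.01474 - 0.008814 = 0.005924 mol in a total volume of 0.07821 L.
[OH^-] = 0.005924/0.07821 = 0.07574 M, so pOH = 1.12 and pH = 14.00 - 1.12 = 12.88.

12.88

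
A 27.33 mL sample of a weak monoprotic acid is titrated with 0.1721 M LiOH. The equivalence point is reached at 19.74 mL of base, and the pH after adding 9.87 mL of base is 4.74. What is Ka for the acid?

1.8 x 10^-5

9.87 mL is half of the equivalence volume, so this is the half-equivalence point where [HA] = [A^-].
At half-equivalence pH = pKa, so pKa = 4.74.
Ka = 10^(-4.74) = 1.8 x 10^-5.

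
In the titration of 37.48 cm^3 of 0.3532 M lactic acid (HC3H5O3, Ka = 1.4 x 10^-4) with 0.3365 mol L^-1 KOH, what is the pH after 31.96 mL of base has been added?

Initial n(HC3H5O3) = 0.3532 x 0.03748 = 0.01324 mol.
n(KOH) added = 0.3365 x 0.03196 = 0.01075 mol, converting that many moles of HC3H5O3 to C3H5O3-.
Remaining n(HC3H5O3) = 0.002483 mol; n(C3H5O3-) = 0.01075 mol.
By Henderson-Hasselbalch, pH = pKa + log([A^-]/[HA]) = 3.85 + log(0.01075/0.002483) = 3.85 + (+0.64) = 4.49.

4.49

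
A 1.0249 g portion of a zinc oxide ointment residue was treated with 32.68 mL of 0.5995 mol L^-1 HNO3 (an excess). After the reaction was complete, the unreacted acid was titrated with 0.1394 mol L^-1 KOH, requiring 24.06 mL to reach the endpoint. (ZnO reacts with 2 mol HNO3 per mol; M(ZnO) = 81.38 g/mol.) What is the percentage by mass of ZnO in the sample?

64.5%

Total n(HNO3) added = 0.5995 x 0.03268 = 0.01959 mol.
n(KOH) used = 0.1394 x 0.02406 = 0.003354 mol, which equals the excess n(HNO3).
So n(HNO3) consumed by the sample = 0.01959 - 0.003354 = 0.01624 mol.
n(ZnO) = 0.01624 / 2 = 0.008119 mol.
mass ZnO = 0.008119 x 81.38 = 0.6607 g, so %ZnO = 0.6607/1.0249 x 100 = 64.5%.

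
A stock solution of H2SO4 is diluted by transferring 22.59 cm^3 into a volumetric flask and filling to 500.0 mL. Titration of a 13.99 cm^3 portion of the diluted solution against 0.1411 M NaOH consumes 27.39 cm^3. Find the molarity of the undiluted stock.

n(NaOH) = 0.1411 x 0.02739 = 0.003865 mol.
n(H2SO4) in the aliquot = 0.003865 x 1/2 = 0.001932 mol.
[diluted H2SO4] = 0.001932 / 0.01399 = 0.1381 M.
Dilution factor = 500.0/22.59 = 22.13, so [stock] = 0.1381 x 22.13 = 3.06 M.

3.06 M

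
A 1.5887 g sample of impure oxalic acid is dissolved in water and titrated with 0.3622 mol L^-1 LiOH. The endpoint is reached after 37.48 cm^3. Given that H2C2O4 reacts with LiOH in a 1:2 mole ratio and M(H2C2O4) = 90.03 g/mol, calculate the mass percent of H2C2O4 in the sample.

38.5%

n(LiOH) = 0.3622 x 0.03748 = 0.01358 mol.
n(H2C2O4) = 0.01358 / 2 = 0.006788 mol.
mass of H2C2O4 = 0.006788 x 90.03 = 0.6111 g.
% purity = 0.6111 / 1.5887 x 100 = 38.5%.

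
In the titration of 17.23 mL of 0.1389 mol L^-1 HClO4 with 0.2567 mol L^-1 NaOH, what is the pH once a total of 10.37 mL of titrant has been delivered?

n(acid) = 0.1389 x 0.01723 = 0.002393 mol; n(NaOH) added = 0.2567 x 0.01037 = 0.002662 mol.
Base is in excess by 0.002662 - 0.002393 = 0.0002687 mol in a total volume of 0.02760 L.
[OH^-] = 0.0002687/0.02760 = 0.009737 M, so pOH = 2.01 and pH = 14.00 - 2.01 = 11.99.

11.99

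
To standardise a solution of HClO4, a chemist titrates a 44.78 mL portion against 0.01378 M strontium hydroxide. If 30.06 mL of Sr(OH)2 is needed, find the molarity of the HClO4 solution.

n(Sr(OH)2) delivered = 0.01378 x 0.03006 = 0.0004142 mol.
The reaction is 2 HClO4 + 1 Sr(OH)2, so n(HClO4) = 0.0004142 x 2/1 = 0.0008285 mol.
[HClO4] = 0.0008285 mol / 0.04478 L = 0.0185 M.

0.0185 M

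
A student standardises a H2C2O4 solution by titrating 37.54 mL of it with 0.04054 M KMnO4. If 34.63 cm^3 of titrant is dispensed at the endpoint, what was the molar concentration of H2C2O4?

0.0935 M

n(KMnO4) = 0.04054 x 0.03463 = 0.001404 mol.
From the balanced equation, 2 mol KMnO4 reacts with 5 mol H2C2O4, so n(H2C2O4) = 0.001404 x 5/2 = 0.003510 mol.
[H2C2O4] = 0.003510 / 0.03754 L = 0.0935 M.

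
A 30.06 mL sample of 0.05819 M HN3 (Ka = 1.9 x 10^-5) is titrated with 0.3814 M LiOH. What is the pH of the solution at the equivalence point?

8.71

n(HN3) = 0.05819 x 0.03006 = 0.001749 mol; V(LiOH) at equivalence = 0.001749/0.3814 = 0.004586 L.
At equivalence all the acid is converted to N3-; total volume = 0.03006 + 0.004586 = 0.03465 L, so [N3-] = 0.001749/0.03465 = 0.05049 M.
Kb = Kw/Ka = 1.0e-14 / 1.9 x 10^-5 = 5.26e-10.
[OH^-] = sqrt(Kb x [N3-]) = sqrt(5.26e-10 x 0.05049) = 5.15e-6 M.
pOH = 5.29, so pH = 14.00 - 5.29 = 8.71.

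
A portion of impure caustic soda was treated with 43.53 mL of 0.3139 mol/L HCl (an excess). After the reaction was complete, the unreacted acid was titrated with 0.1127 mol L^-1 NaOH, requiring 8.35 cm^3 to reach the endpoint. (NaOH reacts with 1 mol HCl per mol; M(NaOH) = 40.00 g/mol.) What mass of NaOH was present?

Total n(HCl) added = 0.3139 x 0.04353 = 0.01366 mol.
n(NaOH) used = 0.1127 x 0.008350 = 0.0009410 mol, which equals the excess n(HCl).
So n(HCl) consumed by the sample = 0.01366 - 0.0009410 = 0.01272 mol.
n(NaOH) = 0.01272 / 1 = 0.01272 mol.
mass = 0.01272 mol x 40.00 g/mol = 0.509 g.

0.509 g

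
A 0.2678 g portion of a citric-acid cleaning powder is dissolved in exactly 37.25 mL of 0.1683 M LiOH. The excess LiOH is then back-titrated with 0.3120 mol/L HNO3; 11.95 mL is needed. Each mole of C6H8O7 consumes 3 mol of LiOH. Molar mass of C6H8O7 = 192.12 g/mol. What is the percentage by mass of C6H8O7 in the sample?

60.8%

Total n(LiOH) added = 0.1683 x 0.03725 = 0.006269 mol.
n(HNO3) used = 0.3120 x 0.01195 = 0.003728 mol, which equals the excess n(LiOH).
So n(LiOH) consumed by the sample = 0.006269 - 0.003728 = 0.002541 mol.
n(C6H8O7) = 0.002541 / 3 = 0.0008469 mol.
mass C6H8O7 = 0.0008469 x 192.12 = 0.1627 g, so %C6H8O7 = 0.1627/0.2678 x 100 = 60.8%.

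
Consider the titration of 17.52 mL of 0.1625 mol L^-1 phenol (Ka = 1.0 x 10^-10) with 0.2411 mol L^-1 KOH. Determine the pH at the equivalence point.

11.49

n(C6H5OH) = 0.1625 x 0.01752 = 0.002847 mol; V(KOH) at equivalence = 0.002847/0.2411 = 0.01181 L.
At equivalence all the acid is converted to C6H5O-; total volume = 0.01752 + 0.01181 = 0.02933 L, so [C6H5O-] = 0.002847/0.02933 = 0.09707 M.
Kb = Kw/Ka = 1.0e-14 / 1.0 x 10^-10 = 0.000100.
[OH^-] = sqrt(Kb x [C6H5O-]) = sqrt(0.000100 x 0.09707) = 0.00312 M.
pOH = 2.51, so pH = 14.00 - 2.51 = 11.49.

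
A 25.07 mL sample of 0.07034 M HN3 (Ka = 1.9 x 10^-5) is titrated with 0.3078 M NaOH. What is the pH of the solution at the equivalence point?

n(HN3) = 0.07034 x 0.02507 = 0.001763 mol; V(NaOH) at equivalence = 0.001763/0.3078 = 0.005729 L.
At equivalence all the acid is converted to N3-; total volume = 0.02507 + 0.005729 = 0.03080 L, so [N3-] = 0.001763/0.03080 = 0.05726 M.
Kb = Kw/Ka = 1.0e-14 / 1.9 x 10^-5 = 5.26e-10.
[OH^-] = sqrt(Kb x [N3-]) = sqrt(5.26e-10 x 0.05726) = 5.49e-6 M.
pOH = 5.26, so pH = 14.00 - 5.26 = 8.74.

8.74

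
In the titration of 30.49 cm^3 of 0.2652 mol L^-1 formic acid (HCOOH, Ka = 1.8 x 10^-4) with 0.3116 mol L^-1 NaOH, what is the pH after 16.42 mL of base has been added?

3.98

Initial n(HCOOH) = 0.2652 x 0.03049 = 0.008086 mol.
n(NaOH) added = 0.3116 x 0.01642 = 0.005116 mol, converting that many moles of HCOOH to HCOO-.
Remaining n(HCOOH) = 0.002969 mol; n(HCOO-) = 0.005116 mol.
By Henderson-Hasselbalch, pH = pKa + log([A^-]/[HA]) = 3.74 + log(0.005116/0.002969) = 3.74 + (+0.24) = 3.98.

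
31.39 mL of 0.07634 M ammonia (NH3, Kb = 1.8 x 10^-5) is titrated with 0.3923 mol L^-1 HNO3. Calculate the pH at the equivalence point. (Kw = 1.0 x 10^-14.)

5.22

n(NH3) = 0.07634 x 0.03139 = 0.002396 mol; V(HNO3) at equivalence = 0.002396/0.3923 = 0.006108 L.
At equivalence the base is fully converted to NH4+; total volume = 0.03750 L, so [NH4+] = 0.002396/0.03750 = 0.06390 M.
Ka(NH4+) = Kw/Kb = 1.0e-14 / 1.8 x 10^-5 = 5.56e-10.
[H^+] = sqrt(Ka x [NH4+]) = sqrt(5.56e-10 x 0.06390) = 5.96e-6 M.
pH = -log(5.96e-6) = 5.22.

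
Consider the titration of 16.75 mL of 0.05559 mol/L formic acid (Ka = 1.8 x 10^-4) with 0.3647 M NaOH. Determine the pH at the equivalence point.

8.21

n(HCOOH) = 0.05559 x 0.01675 = 0.0009311 mol; V(NaOH) at equivalence = 0.0009311/0.3647 = 0.002553 L.
At equivalence all the acid is converted to HCOO-; total volume = 0.01675 + 0.002553 = 0.01930 L, so [HCOO-] = 0.0009311/0.01930 = 0.04824 M.
Kb = Kw/Ka = 1.0e-14 / 1.8 x 10^-4 = 5.56e-11.
[OH^-] = sqrt(Kb x [HCOO-]) = sqrt(5.56e-11 x 0.04824) = 1.64e-6 M.
pOH = 5.79, so pH = 14.00 - 5.79 = 8.21.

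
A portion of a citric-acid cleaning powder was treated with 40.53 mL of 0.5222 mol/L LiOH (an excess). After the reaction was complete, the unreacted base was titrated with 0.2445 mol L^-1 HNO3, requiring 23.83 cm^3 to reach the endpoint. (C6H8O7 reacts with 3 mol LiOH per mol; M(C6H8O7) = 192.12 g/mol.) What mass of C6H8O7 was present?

0.982 g

Total n(LiOH) added = 0.5222 x 0.04053 = 0.02116 mol.
n(HNO3) used = 0.2445 x 0.02383 = 0.005826 mol, which equals the excess n(LiOH).
So n(LiOH) consumed by the sample = 0.02116 - 0.005826 = 0.01534 mol.
n(C6H8O7) = 0.01534 / 3 = 0.005113 mol.
mass = 0.005113 mol x 192.12 g/mol = 0.982 g.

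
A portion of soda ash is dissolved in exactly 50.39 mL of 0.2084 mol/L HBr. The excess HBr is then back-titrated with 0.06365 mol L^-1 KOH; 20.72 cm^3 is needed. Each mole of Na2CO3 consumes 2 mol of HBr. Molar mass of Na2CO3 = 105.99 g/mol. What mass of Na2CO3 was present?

Total n(HBr) added = 0.2084 x 0.05039 = 0.01050 mol.
n(KOH) used = 0.06365 x 0.02072 = 0.001319 mol, which equals the excess n(HBr).
So n(HBr) consumed by the sample = 0.01050 - 0.001319 = 0.009182 mol.
n(Na2CO3) = 0.009182 / 2 = 0.004591 mol.
mass = 0.004591 mol x 105.99 g/mol = 0.487 g.

0.487 g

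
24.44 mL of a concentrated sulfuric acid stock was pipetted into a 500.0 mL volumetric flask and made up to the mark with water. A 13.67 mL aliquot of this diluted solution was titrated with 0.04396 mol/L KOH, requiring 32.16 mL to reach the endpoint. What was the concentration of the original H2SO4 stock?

n(KOH) = 0.04396 x 0.03216 = 0.001414 mol.
n(H2SO4) in the aliquot = 0.001414 x 1/2 = 0.0007069 mol.
[diluted H2SO4] = 0.0007069 / 0.01367 = 0.05171 M.
Dilution factor = 500.0/24.44 = 20.46, so [stock] = 0.05171 x 20.46 = 1.06 M.

1.06 M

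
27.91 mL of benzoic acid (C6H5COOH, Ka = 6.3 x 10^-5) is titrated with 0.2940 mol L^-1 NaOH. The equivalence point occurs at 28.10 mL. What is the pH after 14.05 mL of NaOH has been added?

14.05 mL is exactly half the equivalence volume (28.10/2), i.e. the half-equivalence point.
There, n(HA) = n(A^-), so pH = pKa = -log(6.3 x 10^-5) = 4.20.

4.20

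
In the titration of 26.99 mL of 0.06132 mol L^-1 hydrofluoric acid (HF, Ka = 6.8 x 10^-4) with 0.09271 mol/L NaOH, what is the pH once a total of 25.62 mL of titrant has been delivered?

n(acid) = 0.06132 x 0.02699 = 0.001655 mol; n(NaOH) added = 0.09271 x 0.02562 = 0.002375 mol.
Base is in excess by 0.002375 - 0.001655 = 0.0007202 mol in a total volume of 0.05261 L.
[OH^-] = 0.0007202/0.05261 = 0.01369 M, so pOH = 1.86 and pH = 14.00 - 1.86 = 12.14.

12.14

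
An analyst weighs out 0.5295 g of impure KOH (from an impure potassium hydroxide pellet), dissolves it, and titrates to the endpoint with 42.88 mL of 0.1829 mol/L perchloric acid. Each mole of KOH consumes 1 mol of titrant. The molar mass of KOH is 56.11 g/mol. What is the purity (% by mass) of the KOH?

83.1%

n(HClO4) = 0.1829 x 0.04288 = 0.007843 mol.
n(KOH) = 0.007843 / 1 = 0.007843 mol.
mass of KOH = 0.007843 x 56.11 = 0.4401 g.
% purity = 0.4401 / 0.5295 x 100 = 83.1%.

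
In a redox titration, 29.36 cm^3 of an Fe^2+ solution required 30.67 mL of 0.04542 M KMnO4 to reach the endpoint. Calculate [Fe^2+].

n(KMnO4) = 0.04542 x 0.03067 = 0.001393 mol.
From the balanced equation, 1 mol KMnO4 reacts with 5 mol Fe^2+, so n(Fe^2+) = 0.001393 x 5/1 = 0.006965 mol.
[Fe^2+] = 0.006965 / 0.02936 L = 0.237 M.

0.237 M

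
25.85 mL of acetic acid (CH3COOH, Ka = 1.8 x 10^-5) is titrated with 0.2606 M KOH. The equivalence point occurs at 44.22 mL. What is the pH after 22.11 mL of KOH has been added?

22.11 mL is exactly half the equivalence volume (44.22/2), i.e. the half-equivalence point.
There, n(HA) = n(A^-), so pH = pKa = -log(1.8 x 10^-5) = 4.74.

4.74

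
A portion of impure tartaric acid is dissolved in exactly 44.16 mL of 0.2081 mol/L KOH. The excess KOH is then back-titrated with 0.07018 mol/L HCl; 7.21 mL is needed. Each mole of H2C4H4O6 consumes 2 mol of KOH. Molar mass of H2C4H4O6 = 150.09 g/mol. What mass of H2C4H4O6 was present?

0.652 g

Total n(KOH) added = 0.2081 x 0.04416 = 0.009190 mol.
n(HCl) used = 0.07018 x 0.007210 = 0.0005060 mol, which equals the excess n(KOH).
So n(KOH) consumed by the sample = 0.009190 - 0.0005060 = 0.008684 mol.
n(H2C4H4O6) = 0.008684 / 2 = 0.004342 mol.
mass = 0.004342 mol x 150.09 g/mol = 0.652 g.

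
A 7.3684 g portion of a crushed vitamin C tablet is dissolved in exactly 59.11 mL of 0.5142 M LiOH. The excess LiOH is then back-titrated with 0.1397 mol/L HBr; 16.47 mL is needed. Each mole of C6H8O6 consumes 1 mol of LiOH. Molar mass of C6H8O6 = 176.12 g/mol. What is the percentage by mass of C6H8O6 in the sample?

67.1%

Total n(LiOH) added = 0.5142 x 0.05911 = 0.03039 mol.
n(HBr) used = 0.1397 x 0.01647 = 0.002301 mol, which equals the excess n(LiOH).
So n(LiOH) consumed by the sample = 0.03039 - 0.002301 = 0.02809 mol.
n(C6H8O6) = 0.02809 / 1 = 0.02809 mol.
mass C6H8O6 = 0.02809 x 176.12 = 4.948 g, so %C6H8O6 = 4.948/7.3684 x 100 = 67.1%.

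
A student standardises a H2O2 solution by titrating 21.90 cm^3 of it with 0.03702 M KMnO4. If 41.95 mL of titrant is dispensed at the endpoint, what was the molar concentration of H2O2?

0.177 M

n(KMnO4) = 0.03702 x 0.04195 = 0.001553 mol.
From the balanced equation, 2 mol KMnO4 reacts with 5 mol H2O2, so n(H2O2) = 0.001553 x 5/2 = 0.003882 mol.
[H2O2] = 0.003882 / 0.02190 L = 0.177 M.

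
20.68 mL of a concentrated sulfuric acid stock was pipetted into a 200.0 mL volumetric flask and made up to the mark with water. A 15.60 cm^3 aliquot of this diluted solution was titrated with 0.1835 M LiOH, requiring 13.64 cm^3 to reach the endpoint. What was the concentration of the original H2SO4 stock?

n(LiOH) = 0.1835 x 0.01364 = 0.002503 mol.
n(H2SO4) in the aliquot = 0.002503 x 1/2 = 0.001251 mol.
[diluted H2SO4] = 0.001251 / 0.01560 = 0.08022 M.
Dilution factor = 200.0/20.68 = 9.671, so [stock] = 0.08022 x 9.671 = 0.776 M.

0.776 M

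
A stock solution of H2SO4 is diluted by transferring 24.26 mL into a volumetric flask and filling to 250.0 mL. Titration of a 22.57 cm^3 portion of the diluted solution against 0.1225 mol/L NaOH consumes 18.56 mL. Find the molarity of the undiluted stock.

n(NaOH) = 0.1225 x 0.01856 = 0.002274 mol.
n(H2SO4) in the aliquot = 0.002274 x 1/2 = 0.001137 mol.
[diluted H2SO4] = 0.001137 / 0.02257 = 0.05037 M.
Dilution factor = 250.0/24.26 = 10.31, so [stock] = 0.05037 x 10.31 = 0.519 M.

0.519 M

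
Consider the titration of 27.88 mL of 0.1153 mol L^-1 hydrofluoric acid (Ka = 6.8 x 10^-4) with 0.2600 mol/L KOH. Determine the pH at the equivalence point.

8.03

n(HF) = 0.1153 x 0.02788 = 0.003215 mol; V(KOH) at equivalence = 0.003215/0.2600 = 0.01236 L.
At equivalence all the acid is converted to F-; total volume = 0.02788 + 0.01236 = 0.04024 L, so [F-] = 0.003215/0.04024 = 0.07988 M.
Kb = Kw/Ka = 1.0e-14 / 6.8 x 10^-4 = 1.47e-11.
[OH^-] = sqrt(Kb x [F-]) = sqrt(1.47e-11 x 0.07988) = 1.08e-6 M.
pOH = 5.97, so pH = 14.00 - 5.97 = 8.03.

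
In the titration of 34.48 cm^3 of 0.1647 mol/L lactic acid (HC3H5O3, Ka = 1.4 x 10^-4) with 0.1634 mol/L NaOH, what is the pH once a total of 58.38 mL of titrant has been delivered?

12.62

n(acid) = 0.1647 x 0.03448 = 0.005679 mol; n(NaOH) added = 0.1634 x 0.05838 = 0.009539 mol.
Base is in excess by 0.009539 - 0.005679 = 0.003860 mol in a total volume of 0.09286 L.
[OH^-] = 0.003860/0.09286 = 0.04157 M, so pOH = 1.38 and pH = 14.00 - 1.38 = 12.62.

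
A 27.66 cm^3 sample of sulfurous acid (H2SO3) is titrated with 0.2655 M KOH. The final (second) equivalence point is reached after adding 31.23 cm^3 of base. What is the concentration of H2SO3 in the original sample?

n(KOH) = 0.2655 x 0.03123 = 0.008292 mol.
At the final (second) equivalence point, 2 mol OH^- react per mol H2SO3, so n(H2SO3) = 0.008292 / 2 = 0.004146 mol.
[H2SO3] = 0.004146 / 0.02766 L = 0.150 M.

0.150 M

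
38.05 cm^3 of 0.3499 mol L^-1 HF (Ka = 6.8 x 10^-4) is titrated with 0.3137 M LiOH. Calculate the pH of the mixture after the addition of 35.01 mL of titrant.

Initial n(HF) = 0.3499 x 0.03805 = 0.01331 mol.
n(LiOH) added = 0.3137 x 0.03501 = 0.01098 mol, converting that many moles of HF to F-.
Remaining n(HF) = 0.002331 mol; n(F-) = 0.01098 mol.
By Henderson-Hasselbalch, pH = pKa + log([A^-]/[HA]) = 3.17 + log(0.01098/0.002331) = 3.17 + (+0.67) = 3.84.

3.84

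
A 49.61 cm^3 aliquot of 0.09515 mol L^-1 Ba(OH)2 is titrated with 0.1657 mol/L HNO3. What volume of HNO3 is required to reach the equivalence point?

n(Ba(OH)2) = 0.09515 mol/L x 0.04961 L = 0.004720 mol.
The neutralisation is 1 Ba(OH)2 : 2 HNO3, so n(HNO3) = 0.004720 x 2/1 = 0.009441 mol.
V(HNO3) = 0.009441 / 0.1657 = 0.05698 L = 57.0 mL.

57.0 mL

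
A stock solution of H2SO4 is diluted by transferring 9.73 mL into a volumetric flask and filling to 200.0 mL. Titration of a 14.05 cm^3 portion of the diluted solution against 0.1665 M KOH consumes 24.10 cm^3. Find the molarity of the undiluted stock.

n(KOH) = 0.1665 x 0.02410 = 0.004013 mol.
n(H2SO4) in the aliquot = 0.004013 x 1/2 = 0.002006 mol.
[diluted H2SO4] = 0.002006 / 0.01405 = 0.1428 M.
Dilution factor = 200.0/9.730 = 20.55, so [stock] = 0.1428 x 20.55 = 2.94 M.

2.94 M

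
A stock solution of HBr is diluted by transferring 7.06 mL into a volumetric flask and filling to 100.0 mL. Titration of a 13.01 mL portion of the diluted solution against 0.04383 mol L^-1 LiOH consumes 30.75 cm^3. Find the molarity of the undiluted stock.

n(LiOH) = 0.04383 x 0.03075 = 0.001348 mol.
n(HBr) in the aliquot = 0.001348 mol.
[diluted HBr] = 0.001348 / 0.01301 = 0.1036 M.
Dilution factor = 100.0/7.060 = 14.16, so [stock] = 0.1036 x 14.16 = 1.47 M.

1.47 M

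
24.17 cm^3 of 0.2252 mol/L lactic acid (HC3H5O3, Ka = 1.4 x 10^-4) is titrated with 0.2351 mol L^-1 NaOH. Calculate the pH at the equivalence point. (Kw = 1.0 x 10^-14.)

8.46

n(HC3H5O3) = 0.2252 x 0.02417 = 0.005443 mol; V(NaOH) at equivalence = 0.005443/0.2351 = 0.02315 L.
At equivalence all the acid is converted to C3H5O3-; total volume = 0.02417 + 0.02315 = 0.04732 L, so [C3H5O3-] = 0.005443/0.04732 = 0.1150 M.
Kb = Kw/Ka = 1.0e-14 / 1.4 x 10^-4 = 7.14e-11.
[OH^-] = sqrt(Kb x [C3H5O3-]) = sqrt(7.14e-11 x 0.1150) = 2.87e-6 M.
pOH = 5.54, so pH = 14.00 - 5.54 = 8.46.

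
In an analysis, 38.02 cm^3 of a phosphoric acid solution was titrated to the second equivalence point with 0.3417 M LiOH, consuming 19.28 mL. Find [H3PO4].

0.0866 M

n(LiOH) = 0.3417 x 0.01928 = 0.006588 mol.
At the second equivalence point, 2 mol OH^- react per mol H3PO4, so n(H3PO4) = 0.006588 / 2 = 0.003294 mol.
[H3PO4] = 0.003294 / 0.03802 L = 0.0866 M.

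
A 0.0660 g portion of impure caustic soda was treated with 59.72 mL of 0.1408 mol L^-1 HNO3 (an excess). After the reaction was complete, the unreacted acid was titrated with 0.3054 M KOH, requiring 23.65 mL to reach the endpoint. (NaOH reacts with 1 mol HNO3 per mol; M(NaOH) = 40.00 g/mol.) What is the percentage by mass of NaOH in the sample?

Total n(HNO3) added = 0.1408 x 0.05972 = 0.008409 mol.
n(KOH) used = 0.3054 x 0.02365 = 0.007223 mol, which equals the excess n(HNO3).
So n(HNO3) consumed by the sample = 0.008409 - 0.007223 = 0.001186 mol.
n(NaOH) = 0.001186 / 1 = 0.001186 mol.
mass NaOH = 0.001186 x 40.00 = 0.04743 g, so %NaOH = 0.04743/0.0660 x 100 = 71.9%.

71.9%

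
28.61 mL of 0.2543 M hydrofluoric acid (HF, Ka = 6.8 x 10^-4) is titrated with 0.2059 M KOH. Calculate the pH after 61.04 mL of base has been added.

12.77

n(acid) = 0.2543 x 0.02861 = 0.007276 mol; n(KOH) added = 0.2059 x 0.06104 = 0.01257 mol.
Base is in excess by 0.01257 - 0.007276 = 0.005293 mol in a total volume of 0.08965 L.
[OH^-] = 0.005293/0.08965 = 0.05904 M, so pOH = 1.23 and pH = 14.00 - 1.23 = 12.77.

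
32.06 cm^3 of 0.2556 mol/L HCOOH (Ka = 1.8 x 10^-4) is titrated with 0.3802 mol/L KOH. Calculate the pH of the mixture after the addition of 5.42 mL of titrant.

Initial n(HCOOH) = 0.2556 x 0.03206 = 0.008195 mol.
n(KOH) added = 0.3802 x 0.005420 = 0.002061 mol, converting that many moles of HCOOH to HCOO-.
Remaining n(HCOOH) = 0.006134 mol; n(HCOO-) = 0.002061 mol.
By Henderson-Hasselbalch, pH = pKa + log([A^-]/[HA]) = 3.74 + log(0.002061/0.006134) = 3.74 + (-0.47) = 3.27.

3.27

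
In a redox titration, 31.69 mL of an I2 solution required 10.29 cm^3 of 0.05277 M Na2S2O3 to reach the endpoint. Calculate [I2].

n(Na2S2O3) = 0.05277 x 0.01029 = 0.0005430 mol.
From the balanced equation, 2 mol Na2S2O3 reacts with 1 mol I2, so n(I2) = 0.0005430 x 1/2 = 0.0002715 mol.
[I2] = 0.0002715 / 0.03169 L = 0.00857 M.

0.00857 M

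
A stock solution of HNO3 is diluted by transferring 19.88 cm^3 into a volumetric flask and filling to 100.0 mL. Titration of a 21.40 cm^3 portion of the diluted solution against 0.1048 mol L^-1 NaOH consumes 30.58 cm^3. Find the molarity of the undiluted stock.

0.753 M

n(NaOH) = 0.1048 x 0.03058 = 0.003205 mol.
n(HNO3) in the aliquot = 0.003205 mol.
[diluted HNO3] = 0.003205 / 0.02140 = 0.1498 M.
Dilution factor = 100.0/19.88 = 5.030, so [stock] = 0.1498 x 5.030 = 0.753 M.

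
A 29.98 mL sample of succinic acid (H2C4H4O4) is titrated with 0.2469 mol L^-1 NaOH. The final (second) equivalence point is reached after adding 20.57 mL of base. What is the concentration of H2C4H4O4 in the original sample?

n(NaOH) = 0.2469 x 0.02057 = 0.005079 mol.
At the final (second) equivalence point, 2 mol OH^- react per mol H2C4H4O4, so n(H2C4H4O4) = 0.005079 / 2 = 0.002539 mol.
[H2C4H4O4] = 0.002539 / 0.02998 L = 0.0847 M.

0.0847 M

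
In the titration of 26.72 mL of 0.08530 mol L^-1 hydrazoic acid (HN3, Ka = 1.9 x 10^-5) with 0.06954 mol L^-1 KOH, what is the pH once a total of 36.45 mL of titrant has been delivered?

n(acid) = 0.08530 x 0.02672 = 0.002279 mol; n(KOH) added = 0.06954 x 0.03645 = 0.002535 mol.
Base is in excess by 0.002535 - 0.002279 = 0.0002555 mol in a total volume of 0.06317 L.
[OH^-] = 0.0002555/0.06317 = 0.004045 M, so pOH = 2.39 and pH = 14.00 - 2.39 = 11.61.

11.61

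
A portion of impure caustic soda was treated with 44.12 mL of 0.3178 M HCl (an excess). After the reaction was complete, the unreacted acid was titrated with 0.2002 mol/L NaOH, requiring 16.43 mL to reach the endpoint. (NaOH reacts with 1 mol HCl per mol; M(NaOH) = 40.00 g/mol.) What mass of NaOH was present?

Total n(HCl) added = 0.3178 x 0.04412 = 0.01402 mol.
n(NaOH) used = 0.2002 x 0.01643 = 0.003289 mol, which equals the excess n(HCl).
So n(HCl) consumed by the sample = 0.01402 - 0.003289 = 0.01073 mol.
n(NaOH) = 0.01073 / 1 = 0.01073 mol.
mass = 0.01073 mol x 40.00 g/mol = 0.429 g.

0.429 g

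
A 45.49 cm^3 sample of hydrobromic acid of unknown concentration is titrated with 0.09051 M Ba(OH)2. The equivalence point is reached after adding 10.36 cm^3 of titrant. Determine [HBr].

0.0412 M

n(Ba(OH)2) delivered = 0.09051 x 0.01036 = 0.0009377 mol.
The reaction is 2 HBr + 1 Ba(OH)2, so n(HBr) = 0.0009377 x 2/1 = 0.001875 mol.
[HBr] = 0.001875 mol / 0.04549 L = 0.0412 M.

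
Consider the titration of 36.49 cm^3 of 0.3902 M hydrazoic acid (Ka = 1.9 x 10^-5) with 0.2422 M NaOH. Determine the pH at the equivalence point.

n(HN3) = 0.3902 x 0.03649 = 0.01424 mol; V(NaOH) at equivalence = 0.01424/0.2422 = 0.05879 L.
At equivalence all the acid is converted to N3-; total volume = 0.03649 + 0.05879 = 0.09528 L, so [N3-] = 0.01424/0.09528 = 0.1494 M.
Kb = Kw/Ka = 1.0e-14 / 1.9 x 10^-5 = 5.26e-10.
[OH^-] = sqrt(Kb x [N3-]) = sqrt(5.26e-10 x 0.1494) = 8.87e-6 M.
pOH = 5.05, so pH = 14.00 - 5.05 = 8.95.

8.95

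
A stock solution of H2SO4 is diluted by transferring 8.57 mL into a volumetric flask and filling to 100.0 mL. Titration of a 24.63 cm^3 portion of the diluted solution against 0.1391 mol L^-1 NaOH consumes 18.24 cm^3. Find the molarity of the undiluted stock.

n(NaOH) = 0.1391 x 0.01824 = 0.002537 mol.
n(H2SO4) in the aliquot = 0.002537 x 1/2 = 0.001269 mol.
[diluted H2SO4] = 0.001269 / 0.02463 = 0.05151 M.
Dilution factor = 100.0/8.570 = 11.67, so [stock] = 0.05151 x 11.67 = 0.601 M.

0.601 M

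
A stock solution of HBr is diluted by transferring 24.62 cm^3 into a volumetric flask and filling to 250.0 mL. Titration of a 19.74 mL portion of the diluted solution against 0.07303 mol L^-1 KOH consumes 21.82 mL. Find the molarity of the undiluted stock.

0.820 M

n(KOH) = 0.07303 x 0.02182 = 0.001594 mol.
n(HBr) in the aliquot = 0.001594 mol.
[diluted HBr] = 0.001594 / 0.01974 = 0.08073 M.
Dilution factor = 250.0/24.62 = 10.15, so [stock] = 0.08073 x 10.15 = 0.820 M.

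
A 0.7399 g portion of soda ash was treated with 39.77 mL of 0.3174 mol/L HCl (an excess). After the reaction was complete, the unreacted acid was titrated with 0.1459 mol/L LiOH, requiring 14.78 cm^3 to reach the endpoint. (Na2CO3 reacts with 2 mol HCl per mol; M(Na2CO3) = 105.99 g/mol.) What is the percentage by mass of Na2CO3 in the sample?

75.0%

Total n(HCl) added = 0.3174 x 0.03977 = 0.01262 mol.
n(LiOH) used = 0.1459 x 0.01478 = 0.002156 mol, which equals the excess n(HCl).
So n(HCl) consumed by the sample = 0.01262 - 0.002156 = 0.01047 mol.
n(Na2CO3) = 0.01047 / 2 = 0.005233 mol.
mass Na2CO3 = 0.005233 x 105.99 = 0.5547 g, so %Na2CO3 = 0.5547/0.7399 x 100 = 75.0%.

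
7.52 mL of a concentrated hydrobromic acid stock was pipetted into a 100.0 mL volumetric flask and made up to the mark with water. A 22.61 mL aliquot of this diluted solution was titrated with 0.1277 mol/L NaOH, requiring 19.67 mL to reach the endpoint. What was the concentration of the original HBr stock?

n(NaOH) = 0.1277 x 0.01967 = 0.002512 mol.
n(HBr) in the aliquot = 0.002512 mol.
[diluted HBr] = 0.002512 / 0.02261 = 0.1111 M.
Dilution factor = 100.0/7.520 = 13.30, so [stock] = 0.1111 x 13.30 = 1.48 M.

1.48 M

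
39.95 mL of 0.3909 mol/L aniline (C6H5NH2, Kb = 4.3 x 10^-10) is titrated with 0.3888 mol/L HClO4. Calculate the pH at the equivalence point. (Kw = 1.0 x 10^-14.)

n(C6H5NH2) = 0.3909 x 0.03995 = 0.01562 mol; V(HClO4) at equivalence = 0.01562/0.3888 = 0.04017 L.
At equivalence the base is fully converted to C6H5NH3+; total volume = 0.08012 L, so [C6H5NH3+] = 0.01562/0.08012 = 0.1949 M.
Ka(C6H5NH3+) = Kw/Kb = 1.0e-14 / 4.3 x 10^-10 = 2.33e-5.
[H^+] = sqrt(Ka x [C6H5NH3+]) = sqrt(2.33e-5 x 0.1949) = 0.00213 M.
pH = -log(0.00213) = 2.67.

2.67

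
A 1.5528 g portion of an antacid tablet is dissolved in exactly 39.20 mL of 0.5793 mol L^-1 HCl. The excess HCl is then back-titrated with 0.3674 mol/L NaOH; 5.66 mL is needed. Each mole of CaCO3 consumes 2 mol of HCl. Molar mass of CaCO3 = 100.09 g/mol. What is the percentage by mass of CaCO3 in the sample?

66.5%

Total n(HCl) added = 0.5793 x 0.03920 = 0.02271 mol.
n(NaOH) used = 0.3674 x 0.005660 = 0.002079 mol, which equals the excess n(HCl).
So n(HCl) consumed by the sample = 0.02271 - 0.002079 = 0.02063 mol.
n(CaCO3) = 0.02063 / 2 = 0.01031 mol.
mass CaCO3 = 0.01031 x 100.09 = 1.032 g, so %CaCO3 = 1.032/1.5528 x 100 = 66.5%.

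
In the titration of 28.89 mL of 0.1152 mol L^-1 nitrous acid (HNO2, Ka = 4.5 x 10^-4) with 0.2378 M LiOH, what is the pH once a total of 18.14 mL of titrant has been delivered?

n(acid) = 0.1152 x 0.02889 = 0.003328 mol; n(LiOH) added = 0.2378 x 0.01814 = 0.004314 mol.
Base is in excess by 0.004314 - 0.003328 = 0.0009856 mol in a total volume of 0.04703 L.
[OH^-] = 0.0009856/0.04703 = 0.02096 M, so pOH = 1.68 and pH = 14.00 - 1.68 = 12.32.

12.32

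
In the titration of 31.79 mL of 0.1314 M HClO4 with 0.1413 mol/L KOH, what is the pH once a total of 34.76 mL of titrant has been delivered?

12.04

n(acid) = 0.1314 x 0.03179 = 0.004177 mol; n(KOH) added = 0.1413 x 0.03476 = 0.004912 mol.
Base is in excess by 0.004912 - 0.004177 = 0.0007344 mol in a total volume of 0.06655 L.
[OH^-] = 0.0007344/0.06655 = 0.01104 M, so pOH = 1.96 and pH = 14.00 - 1.96 = 12.04.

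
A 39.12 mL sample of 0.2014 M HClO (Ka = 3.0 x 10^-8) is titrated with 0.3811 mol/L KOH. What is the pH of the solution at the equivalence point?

10.32

n(HClO) = 0.2014 x 0.03912 = 0.007879 mol; V(KOH) at equivalence = 0.007879/0.3811 = 0.02067 L.
At equivalence all the acid is converted to ClO-; total volume = 0.03912 + 0.02067 = 0.05979 L, so [ClO-] = 0.007879/0.05979 = 0.1318 M.
Kb = Kw/Ka = 1.0e-14 / 3.0 x 10^-8 = 3.33e-7.
[OH^-] = sqrt(Kb x [ClO-]) = sqrt(3.33e-7 x 0.1318) = 0.000210 M.
pOH = 3.68, so pH = 14.00 - 3.68 = 10.32.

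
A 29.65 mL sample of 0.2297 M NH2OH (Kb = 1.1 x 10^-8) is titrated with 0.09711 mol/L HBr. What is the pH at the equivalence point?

n(NH2OH) = 0.2297 x 0.02965 = 0.006811 mol; V(HBr) at equivalence = 0.006811/0.09711 = 0.07013 L.
At equivalence the base is fully converted to NH3OH+; total volume = 0.09978 L, so [NH3OH+] = 0.006811/0.09978 = 0.06825 M.
Ka(NH3OH+) = Kw/Kb = 1.0e-14 / 1.1 x 10^-8 = 9.09e-7.
[H^+] = sqrt(Ka x [NH3OH+]) = sqrt(9.09e-7 x 0.06825) = 0.000249 M.
pH = -log(0.000249) = 3.60.

3.60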